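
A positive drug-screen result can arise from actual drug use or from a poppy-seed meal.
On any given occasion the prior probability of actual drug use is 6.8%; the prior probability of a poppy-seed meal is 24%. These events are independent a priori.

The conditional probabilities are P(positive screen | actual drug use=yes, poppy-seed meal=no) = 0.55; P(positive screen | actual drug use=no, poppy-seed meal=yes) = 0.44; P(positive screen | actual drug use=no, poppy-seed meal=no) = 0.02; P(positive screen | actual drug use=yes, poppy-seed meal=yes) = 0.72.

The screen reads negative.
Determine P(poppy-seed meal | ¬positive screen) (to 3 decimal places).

Enumerate the 4 (actual drug use, poppy-seed meal) configurations and weight by the priors:
  P(¬positive screen) = 0.98·0.932·0.76 + 0.56·0.932·0.24 + 0.45·0.068·0.76 + 0.28·0.068·0.24
        = 0.694154 + 0.125261 + 0.023256 + 0.004570 = 0.847241
Configurations with poppy-seed meal contribute 0.129831, so
  P(poppy-seed meal | ¬positive screen) = 0.129831 / 0.847241 ≈ 0.153

P(poppy-seed meal | ¬positive screen) ≈ 0.153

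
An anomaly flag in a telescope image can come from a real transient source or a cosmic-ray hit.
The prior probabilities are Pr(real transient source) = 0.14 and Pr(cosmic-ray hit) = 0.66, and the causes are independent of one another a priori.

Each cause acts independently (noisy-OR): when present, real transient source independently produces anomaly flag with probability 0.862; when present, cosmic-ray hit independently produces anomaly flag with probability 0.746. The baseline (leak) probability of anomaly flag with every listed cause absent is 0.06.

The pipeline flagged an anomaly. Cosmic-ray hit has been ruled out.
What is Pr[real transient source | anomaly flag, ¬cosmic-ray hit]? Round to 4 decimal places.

Pr[real transient source | anomaly flag, ¬cosmic-ray hit] ≈ 0.7025

Under noisy-OR, P(anomaly flag | causes) = 1 − (1−0.06)·∏(1−qᵢ) over the active causes.
For the numerator, keep only real transient source=true terms: 0.87028×0.14 = 0.121839
The normalizing constant is 0.06×0.86 + 0.87028×0.14 = 0.173439
P(real transient source | anomaly flag, ¬cosmic-ray hit) = 0.121839/0.173439 ≈ 0.7025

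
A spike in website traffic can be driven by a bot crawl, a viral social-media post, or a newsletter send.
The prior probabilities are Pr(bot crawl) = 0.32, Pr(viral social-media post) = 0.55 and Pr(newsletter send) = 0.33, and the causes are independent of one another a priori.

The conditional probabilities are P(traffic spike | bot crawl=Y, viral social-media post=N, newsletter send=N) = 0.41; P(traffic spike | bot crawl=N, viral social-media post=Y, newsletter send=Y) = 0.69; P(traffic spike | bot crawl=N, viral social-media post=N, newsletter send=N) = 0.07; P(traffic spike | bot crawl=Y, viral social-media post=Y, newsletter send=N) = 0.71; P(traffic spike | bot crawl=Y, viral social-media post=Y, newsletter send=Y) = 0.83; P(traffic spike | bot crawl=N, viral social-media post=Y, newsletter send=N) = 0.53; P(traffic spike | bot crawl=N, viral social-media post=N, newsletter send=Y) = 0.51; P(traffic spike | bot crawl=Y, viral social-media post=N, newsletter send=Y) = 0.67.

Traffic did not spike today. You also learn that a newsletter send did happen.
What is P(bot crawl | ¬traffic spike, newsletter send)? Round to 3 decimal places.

Enumerate the 4 (bot crawl, viral social-media post) configurations and weight by the priors:
  P(¬traffic spike | newsletter send) = 0.49·0.68·0.45 + 0.31·0.68·0.55 + 0.33·0.32·0.45 + 0.17·0.32·0.55
        = 0.149940 + 0.115940 + 0.047520 + 0.029920 = 0.343320
The terms with bot crawl present sum to 0.077440, so
  P(bot crawl | ¬traffic spike, newsletter send) = 0.077440 / 0.343320 ≈ 0.226

P(bot crawl | ¬traffic spike, newsletter send) ≈ 0.226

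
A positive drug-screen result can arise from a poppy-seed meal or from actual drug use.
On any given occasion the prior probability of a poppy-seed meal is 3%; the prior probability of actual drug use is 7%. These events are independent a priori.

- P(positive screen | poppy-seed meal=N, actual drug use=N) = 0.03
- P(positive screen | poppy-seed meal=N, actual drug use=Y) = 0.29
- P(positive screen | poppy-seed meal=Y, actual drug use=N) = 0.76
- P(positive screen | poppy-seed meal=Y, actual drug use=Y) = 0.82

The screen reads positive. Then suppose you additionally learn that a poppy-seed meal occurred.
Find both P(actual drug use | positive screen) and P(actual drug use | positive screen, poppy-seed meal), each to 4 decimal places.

Enumerate the 4 (poppy-seed meal, actual drug use) configurations and weight by the priors:
  P(positive screen) = 0.03×0.97×0.93 + 0.29×0.97×0.07 + 0.76×0.03×0.93 + 0.82×0.03×0.07
        = 0.027063 + 0.019691 + 0.021204 + 0.001722 = 0.069680
Keeping only the actual drug use-present terms gives 0.021413, so
  P(actual drug use | positive screen) = 0.021413 / 0.069680 ≈ 0.3073

With the extra evidence:
Enumerate both values of actual drug use and weight by the priors:
  P(positive screen | poppy-seed meal) = 0.76*0.93 + 0.82*0.07
        = 0.706800 + 0.057400 = 0.764200
Configurations with actual drug use contribute 0.057400, so
  P(actual drug use | positive screen, poppy-seed meal) = 0.057400 / 0.764200 ≈ 0.0751
Conditioning on poppy-seed meal lowers the posterior on actual drug use: the classic explaining-away effect in a common-effect structure.

P(actual drug use | positive screen) ≈ 0.3073; P(actual drug use | positive screen, poppy-seed meal) ≈ 0.0751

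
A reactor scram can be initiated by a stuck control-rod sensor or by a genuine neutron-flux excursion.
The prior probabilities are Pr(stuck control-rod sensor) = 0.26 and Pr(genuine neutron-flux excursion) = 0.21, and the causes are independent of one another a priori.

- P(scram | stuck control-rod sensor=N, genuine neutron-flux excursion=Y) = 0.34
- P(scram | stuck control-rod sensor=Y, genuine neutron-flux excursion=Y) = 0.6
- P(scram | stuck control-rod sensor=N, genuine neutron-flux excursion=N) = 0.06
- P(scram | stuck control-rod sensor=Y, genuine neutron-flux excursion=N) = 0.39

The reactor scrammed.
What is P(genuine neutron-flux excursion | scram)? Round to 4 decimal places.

P(genuine neutron-flux excursion | scram) ≈ 0.4263

Weight on genuine neutron-flux excursion=true, given the evidence: 0.052836 + 0.032760 = 0.085596
The normalizing constant is 0.06·0.74·0.79 + 0.34·0.74·0.21 + 0.39·0.26·0.79 + 0.6·0.26·0.21 = 0.200778
Posterior = 0.085596 / 0.200778 ≈ 0.4263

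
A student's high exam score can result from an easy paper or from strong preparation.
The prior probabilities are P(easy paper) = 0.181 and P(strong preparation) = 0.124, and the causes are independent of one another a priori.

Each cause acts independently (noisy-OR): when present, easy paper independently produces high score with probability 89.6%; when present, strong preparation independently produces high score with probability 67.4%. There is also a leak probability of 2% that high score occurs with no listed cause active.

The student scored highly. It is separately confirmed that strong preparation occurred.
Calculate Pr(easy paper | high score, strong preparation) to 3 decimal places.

Under noisy-OR, P(high score | causes) = 1 − (1−0.02)·∏(1−qᵢ) over the active causes.
P(high score | strong preparation) = 0.68052·0.819 + 0.966774·0.181 = 0.557346 + 0.174986 = 0.732332
Of this, 0.174986 comes from 0.966774·0.181 (the easy paper=true cases).
P(easy paper | high score, strong preparation) = 0.174986 / 0.732332 ≈ 0.239

Pr(easy paper | high score, strong preparation) ≈ 0.239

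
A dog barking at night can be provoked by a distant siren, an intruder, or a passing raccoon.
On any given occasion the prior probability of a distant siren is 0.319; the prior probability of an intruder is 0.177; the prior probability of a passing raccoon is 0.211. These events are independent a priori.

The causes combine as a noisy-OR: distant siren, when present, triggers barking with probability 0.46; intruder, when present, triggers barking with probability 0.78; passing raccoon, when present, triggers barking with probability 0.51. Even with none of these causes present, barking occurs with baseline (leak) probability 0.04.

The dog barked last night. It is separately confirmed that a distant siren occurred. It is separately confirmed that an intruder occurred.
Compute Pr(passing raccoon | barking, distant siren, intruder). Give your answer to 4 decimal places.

Pr(passing raccoon | barking, distant siren, intruder) ≈ 0.2218

Under noisy-OR, P(barking | causes) = 1 − (1−0.04)·∏(1−qᵢ) over the active causes.
P(barking | distant siren, intruder) = 0.885952×0.789 + 0.944116×0.211 = 0.699016 + 0.199208 = 0.898224
The passing raccoon-present share is 0.944116×0.211 = 0.199208.
Hence the posterior is 0.199208/0.898224 ≈ 0.2218.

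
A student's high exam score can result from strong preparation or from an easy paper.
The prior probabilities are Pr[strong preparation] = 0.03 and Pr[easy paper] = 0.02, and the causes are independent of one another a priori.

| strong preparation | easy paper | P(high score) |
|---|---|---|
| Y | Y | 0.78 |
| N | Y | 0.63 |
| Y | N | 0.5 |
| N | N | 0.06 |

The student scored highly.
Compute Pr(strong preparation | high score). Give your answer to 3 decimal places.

Enumerate the 4 (strong preparation, easy paper) configurations and weight by the priors:
  P(high score) = 0.06·0.97·0.98 + 0.63·0.97·0.02 + 0.5·0.03·0.98 + 0.78·0.03·0.02
        = 0.057036 + 0.012222 + 0.014700 + 0.000468 = 0.084426
The terms with strong preparation present sum to 0.015168, so
  P(strong preparation | high score) = 0.015168 / 0.084426 ≈ 0.180

Pr(strong preparation | high score) ≈ 0.180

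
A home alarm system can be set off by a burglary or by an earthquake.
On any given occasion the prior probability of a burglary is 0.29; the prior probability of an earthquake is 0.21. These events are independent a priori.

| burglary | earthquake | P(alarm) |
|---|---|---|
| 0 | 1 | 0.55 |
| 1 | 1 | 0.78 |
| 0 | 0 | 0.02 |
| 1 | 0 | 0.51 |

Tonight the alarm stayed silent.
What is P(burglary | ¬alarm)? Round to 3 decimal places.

Numerator (weight on configurations with burglary): 0.112259 + 0.013398 = 0.125657
The normalizing constant is 0.98*0.71*0.79 + 0.45*0.71*0.21 + 0.49*0.29*0.79 + 0.22*0.29*0.21 = 0.742434
Posterior = 0.125657 / 0.742434 ≈ 0.169

P(burglary | ¬alarm) ≈ 0.169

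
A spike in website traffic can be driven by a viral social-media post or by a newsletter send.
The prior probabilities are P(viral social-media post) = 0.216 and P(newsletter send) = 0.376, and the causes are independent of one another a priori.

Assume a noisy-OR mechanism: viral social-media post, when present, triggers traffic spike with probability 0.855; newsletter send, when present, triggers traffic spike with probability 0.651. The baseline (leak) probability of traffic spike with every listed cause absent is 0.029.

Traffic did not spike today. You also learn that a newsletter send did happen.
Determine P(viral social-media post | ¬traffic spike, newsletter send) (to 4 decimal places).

Under noisy-OR, P(traffic spike | causes) = 1 − (1−0.029)·∏(1−qᵢ) over the active causes.
P(¬traffic spike | newsletter send) = 0.338879·0.784 + 0.049137·0.216 = 0.265681 + 0.010614 = 0.276295
Restricting to configurations with viral social-media post present: 0.049137·0.216 = 0.010614.
P(viral social-media post | ¬traffic spike, newsletter send) = 0.010614 / 0.276295 ≈ 0.0384

P(viral social-media post | ¬traffic spike, newsletter send) ≈ 0.0384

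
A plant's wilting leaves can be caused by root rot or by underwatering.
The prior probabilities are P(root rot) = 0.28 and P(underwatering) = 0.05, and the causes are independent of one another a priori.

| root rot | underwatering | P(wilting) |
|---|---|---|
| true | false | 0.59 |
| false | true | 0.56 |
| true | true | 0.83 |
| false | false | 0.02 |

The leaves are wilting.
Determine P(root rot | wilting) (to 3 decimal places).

P(root rot | wilting) ≈ 0.833

P(wilting) = 0.02×0.72×0.95 + 0.56×0.72×0.05 + 0.59×0.28×0.95 + 0.83×0.28×0.05 = 0.013680 + 0.020160 + 0.156940 + 0.011620 = 0.202400
The root rot-present share is 0.156940 + 0.011620 = 0.168560.
Hence the posterior is 0.168560/0.202400 ≈ 0.833.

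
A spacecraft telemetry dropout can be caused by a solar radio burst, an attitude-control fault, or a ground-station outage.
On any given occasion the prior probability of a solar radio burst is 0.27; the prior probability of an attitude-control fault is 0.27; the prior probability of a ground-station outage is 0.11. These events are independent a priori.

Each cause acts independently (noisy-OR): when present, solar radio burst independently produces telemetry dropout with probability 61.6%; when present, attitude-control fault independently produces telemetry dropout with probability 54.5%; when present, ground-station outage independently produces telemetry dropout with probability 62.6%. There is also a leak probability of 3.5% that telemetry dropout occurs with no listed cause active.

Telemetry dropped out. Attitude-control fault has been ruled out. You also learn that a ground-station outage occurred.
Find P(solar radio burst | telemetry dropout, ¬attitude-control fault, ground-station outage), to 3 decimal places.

Under noisy-OR, P(telemetry dropout | causes) = 1 − (1−0.035)·∏(1−qᵢ) over the active causes.
P(telemetry dropout | ¬attitude-control fault, ground-station outage) = 0.63909×0.73 + 0.861411×0.27 = 0.466536 + 0.232581 = 0.699117
The solar radio burst-present share is 0.861411×0.27 = 0.232581.
P(solar radio burst | telemetry dropout, ¬attitude-control fault, ground-station outage) = 0.232581 / 0.699117 ≈ 0.333

P(solar radio burst | telemetry dropout, ¬attitude-control fault, ground-station outage) ≈ 0.333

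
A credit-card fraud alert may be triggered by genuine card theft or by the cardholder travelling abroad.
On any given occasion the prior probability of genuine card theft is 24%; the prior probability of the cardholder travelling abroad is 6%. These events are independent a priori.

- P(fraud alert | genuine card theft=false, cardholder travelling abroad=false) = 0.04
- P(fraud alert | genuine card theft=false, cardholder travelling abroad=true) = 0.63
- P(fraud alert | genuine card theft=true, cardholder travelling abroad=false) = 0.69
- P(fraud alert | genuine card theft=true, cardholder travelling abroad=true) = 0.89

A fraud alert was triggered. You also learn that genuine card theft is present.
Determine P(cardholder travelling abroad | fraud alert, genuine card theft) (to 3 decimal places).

P(cardholder travelling abroad | fraud alert, genuine card theft) ≈ 0.076

P(fraud alert | genuine card theft) = 0.69×0.94 + 0.89×0.06 = 0.648600 + 0.053400 = 0.702000
The cardholder travelling abroad-present share is 0.89×0.06 = 0.053400.
P(cardholder travelling abroad | fraud alert, genuine card theft) = 0.053400 / 0.702000 ≈ 0.076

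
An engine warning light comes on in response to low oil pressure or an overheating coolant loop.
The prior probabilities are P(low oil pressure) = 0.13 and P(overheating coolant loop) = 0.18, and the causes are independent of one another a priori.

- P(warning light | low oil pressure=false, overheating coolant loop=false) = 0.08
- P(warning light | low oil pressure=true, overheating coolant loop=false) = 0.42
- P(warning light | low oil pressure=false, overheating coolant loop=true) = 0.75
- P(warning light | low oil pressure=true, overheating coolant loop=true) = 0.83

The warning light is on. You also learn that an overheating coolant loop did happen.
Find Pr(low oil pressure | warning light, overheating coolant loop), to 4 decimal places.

Pr(low oil pressure | warning light, overheating coolant loop) ≈ 0.1419

P(warning light | overheating coolant loop) = 0.75×0.87 + 0.83×0.13 = 0.652500 + 0.107900 = 0.760400
Of this, 0.107900 comes from 0.83×0.13 (the low oil pressure=true cases).
Hence the posterior is 0.107900/0.760400 ≈ 0.1419.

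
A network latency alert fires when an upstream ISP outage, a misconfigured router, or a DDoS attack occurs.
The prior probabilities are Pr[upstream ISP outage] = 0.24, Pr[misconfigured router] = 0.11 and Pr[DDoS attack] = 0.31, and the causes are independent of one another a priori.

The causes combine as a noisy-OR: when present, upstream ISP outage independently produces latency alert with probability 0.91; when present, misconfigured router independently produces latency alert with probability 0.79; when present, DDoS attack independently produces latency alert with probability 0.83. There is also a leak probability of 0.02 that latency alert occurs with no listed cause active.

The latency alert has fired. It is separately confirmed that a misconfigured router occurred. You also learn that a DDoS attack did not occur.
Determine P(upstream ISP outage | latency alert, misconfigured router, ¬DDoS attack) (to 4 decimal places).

Under noisy-OR, P(latency alert | causes) = 1 − (1−0.02)·∏(1−qᵢ) over the active causes.
By total probability over both values of upstream ISP outage:
  P(latency alert | misconfigured router, ¬DDoS attack) = 0.7942*0.76 + 0.981478*0.24
        = 0.603592 + 0.235555 = 0.839147
The terms with upstream ISP outage present sum to 0.235555, so
  P(upstream ISP outage | latency alert, misconfigured router, ¬DDoS attack) = 0.235555 / 0.839147 ≈ 0.2807

P(upstream ISP outage | latency alert, misconfigured router, ¬DDoS attack) ≈ 0.2807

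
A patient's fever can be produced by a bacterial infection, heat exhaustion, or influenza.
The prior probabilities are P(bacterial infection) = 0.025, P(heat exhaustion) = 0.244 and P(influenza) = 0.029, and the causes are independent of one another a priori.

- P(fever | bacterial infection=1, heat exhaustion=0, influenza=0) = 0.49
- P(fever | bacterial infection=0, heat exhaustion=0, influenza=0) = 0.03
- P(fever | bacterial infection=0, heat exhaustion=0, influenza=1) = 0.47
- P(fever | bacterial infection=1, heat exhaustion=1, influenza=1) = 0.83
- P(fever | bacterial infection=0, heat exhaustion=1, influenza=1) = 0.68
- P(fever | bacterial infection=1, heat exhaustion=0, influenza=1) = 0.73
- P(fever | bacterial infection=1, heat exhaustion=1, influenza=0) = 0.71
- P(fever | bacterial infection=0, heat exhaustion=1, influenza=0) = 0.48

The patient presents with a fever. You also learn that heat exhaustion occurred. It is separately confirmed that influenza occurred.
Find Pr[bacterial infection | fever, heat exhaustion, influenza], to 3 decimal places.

Pr[bacterial infection | fever, heat exhaustion, influenza] ≈ 0.030

Weight on bacterial infection=true, given the evidence: 0.83·0.025 = 0.020750
Normalizer over all consistent configurations: 0.68·0.975 + 0.83·0.025 = 0.683750
P(bacterial infection | fever, heat exhaustion, influenza) = 0.020750/0.683750 ≈ 0.030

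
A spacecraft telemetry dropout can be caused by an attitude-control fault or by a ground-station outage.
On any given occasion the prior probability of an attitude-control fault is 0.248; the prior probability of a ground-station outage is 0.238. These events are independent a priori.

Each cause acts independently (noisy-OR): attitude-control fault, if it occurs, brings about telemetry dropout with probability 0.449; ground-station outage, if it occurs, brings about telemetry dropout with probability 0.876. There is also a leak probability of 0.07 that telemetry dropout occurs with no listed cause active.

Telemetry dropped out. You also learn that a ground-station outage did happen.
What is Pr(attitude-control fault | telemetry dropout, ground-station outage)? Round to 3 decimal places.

Under noisy-OR, P(telemetry dropout | causes) = 1 − (1−0.07)·∏(1−qᵢ) over the active causes.
P(telemetry dropout | ground-station outage) = 0.88468×0.752 + 0.936459×0.248 = 0.665279 + 0.232242 = 0.897521
The attitude-control fault-present share is 0.936459×0.248 = 0.232242.
So P(attitude-control fault | telemetry dropout, ground-station outage) = 0.232242/0.897521 ≈ 0.259.

Pr(attitude-control fault | telemetry dropout, ground-station outage) ≈ 0.259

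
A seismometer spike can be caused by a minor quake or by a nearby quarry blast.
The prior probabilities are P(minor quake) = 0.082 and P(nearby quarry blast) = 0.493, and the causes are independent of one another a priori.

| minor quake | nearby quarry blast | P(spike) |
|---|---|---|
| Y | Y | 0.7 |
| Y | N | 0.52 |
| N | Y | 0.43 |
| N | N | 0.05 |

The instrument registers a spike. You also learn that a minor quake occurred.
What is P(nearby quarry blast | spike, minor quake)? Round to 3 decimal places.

P(nearby quarry blast | spike, minor quake) ≈ 0.567

P(spike | minor quake) = 0.52*0.507 + 0.7*0.493 = 0.263640 + 0.345100 = 0.608740
Restricting to configurations with nearby quarry blast present: 0.7*0.493 = 0.345100.
So P(nearby quarry blast | spike, minor quake) = 0.345100/0.608740 ≈ 0.567.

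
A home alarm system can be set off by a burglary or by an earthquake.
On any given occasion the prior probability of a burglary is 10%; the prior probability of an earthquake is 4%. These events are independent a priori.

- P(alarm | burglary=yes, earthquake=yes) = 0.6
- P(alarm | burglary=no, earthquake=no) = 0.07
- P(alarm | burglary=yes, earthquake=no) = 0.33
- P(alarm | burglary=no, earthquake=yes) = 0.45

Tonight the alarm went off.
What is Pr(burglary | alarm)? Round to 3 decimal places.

Pr(burglary | alarm) ≈ 0.308

P(alarm) = 0.07·0.9·0.96 + 0.45·0.9·0.04 + 0.33·0.1·0.96 + 0.6·0.1·0.04 = 0.060480 + 0.016200 + 0.031680 + 0.002400 = 0.110760
Of this, 0.034080 comes from 0.031680 + 0.002400 (the burglary=true cases).
So P(burglary | alarm) = 0.034080/0.110760 ≈ 0.308.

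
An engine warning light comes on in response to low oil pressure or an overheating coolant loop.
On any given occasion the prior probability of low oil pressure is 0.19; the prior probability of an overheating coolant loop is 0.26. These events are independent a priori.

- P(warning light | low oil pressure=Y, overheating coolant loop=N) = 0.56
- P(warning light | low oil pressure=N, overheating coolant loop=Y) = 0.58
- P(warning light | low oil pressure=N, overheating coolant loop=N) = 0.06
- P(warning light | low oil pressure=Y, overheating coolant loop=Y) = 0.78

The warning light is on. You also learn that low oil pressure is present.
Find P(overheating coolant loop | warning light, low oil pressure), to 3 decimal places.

P(overheating coolant loop | warning light, low oil pressure) ≈ 0.329

For the numerator, keep only overheating coolant loop=true terms: 0.78×0.26 = 0.202800
Denominator P(warning light | low oil pressure): 0.56×0.74 + 0.78×0.26 = 0.617200
P(overheating coolant loop | warning light, low oil pressure) = 0.202800/0.617200 ≈ 0.329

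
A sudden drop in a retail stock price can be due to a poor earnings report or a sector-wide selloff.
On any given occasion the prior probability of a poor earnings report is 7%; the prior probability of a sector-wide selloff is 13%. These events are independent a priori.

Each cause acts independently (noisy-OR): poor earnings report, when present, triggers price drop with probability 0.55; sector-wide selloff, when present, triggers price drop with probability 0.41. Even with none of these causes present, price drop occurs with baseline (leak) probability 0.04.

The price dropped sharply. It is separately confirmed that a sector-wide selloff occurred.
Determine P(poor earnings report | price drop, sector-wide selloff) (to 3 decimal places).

P(poor earnings report | price drop, sector-wide selloff) ≈ 0.115

Under noisy-OR, P(price drop | causes) = 1 − (1−0.04)·∏(1−qᵢ) over the active causes.
P(price drop | sector-wide selloff) = 0.4336·0.93 + 0.74512·0.07 = 0.403248 + 0.052158 = 0.455406
The poor earnings report-present share is 0.74512·0.07 = 0.052158.
Hence the posterior is 0.052158/0.455406 ≈ 0.115.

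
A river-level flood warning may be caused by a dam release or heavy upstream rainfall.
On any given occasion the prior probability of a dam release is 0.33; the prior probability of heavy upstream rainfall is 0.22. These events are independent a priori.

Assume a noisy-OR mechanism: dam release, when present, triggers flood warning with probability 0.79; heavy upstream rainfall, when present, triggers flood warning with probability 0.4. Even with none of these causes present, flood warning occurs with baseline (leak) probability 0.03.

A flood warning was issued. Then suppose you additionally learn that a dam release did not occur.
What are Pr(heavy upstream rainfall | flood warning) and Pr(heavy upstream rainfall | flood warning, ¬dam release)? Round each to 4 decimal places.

Under noisy-OR, P(flood warning | causes) = 1 − (1−0.03)·∏(1−qᵢ) over the active causes.
By total probability over the 4 (dam release, heavy upstream rainfall) configurations:
  P(flood warning) = 0.03×0.67×0.78 + 0.418×0.67×0.22 + 0.7963×0.33×0.78 + 0.87778×0.33×0.22
        = 0.015678 + 0.061613 + 0.204968 + 0.063727 = 0.345986
Configurations with heavy upstream rainfall contribute 0.125340, so
  P(heavy upstream rainfall | flood warning) = 0.125340 / 0.345986 ≈ 0.3623

Now condition on the additional information:
P(flood warning | ¬dam release) = 0.03*0.78 + 0.418*0.22 = 0.023400 + 0.091960 = 0.115360
Restricting to configurations with heavy upstream rainfall present: 0.418*0.22 = 0.091960.
Hence the posterior is 0.091960/0.115360 ≈ 0.7972.
With dam release excluded, heavy upstream rainfall must carry more of the explanatory weight for the flood warning.

Pr(heavy upstream rainfall | flood warning) ≈ 0.3623; Pr(heavy upstream rainfall | flood warning, ¬dam release) ≈ 0.7972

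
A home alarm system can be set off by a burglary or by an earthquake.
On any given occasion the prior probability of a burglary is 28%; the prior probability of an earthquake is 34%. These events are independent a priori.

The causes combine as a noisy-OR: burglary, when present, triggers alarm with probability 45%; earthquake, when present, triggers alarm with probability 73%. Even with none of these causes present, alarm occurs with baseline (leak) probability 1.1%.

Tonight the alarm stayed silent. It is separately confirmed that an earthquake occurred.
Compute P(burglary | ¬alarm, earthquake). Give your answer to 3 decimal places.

Under noisy-OR, P(alarm | causes) = 1 − (1−0.011)·∏(1−qᵢ) over the active causes.
P(¬alarm | earthquake) = 0.26703·0.72 + 0.146867·0.28 = 0.192262 + 0.041123 = 0.233385
The burglary-present share is 0.146867·0.28 = 0.041123.
P(burglary | ¬alarm, earthquake) = 0.041123 / 0.233385 ≈ 0.176

P(burglary | ¬alarm, earthquake) ≈ 0.176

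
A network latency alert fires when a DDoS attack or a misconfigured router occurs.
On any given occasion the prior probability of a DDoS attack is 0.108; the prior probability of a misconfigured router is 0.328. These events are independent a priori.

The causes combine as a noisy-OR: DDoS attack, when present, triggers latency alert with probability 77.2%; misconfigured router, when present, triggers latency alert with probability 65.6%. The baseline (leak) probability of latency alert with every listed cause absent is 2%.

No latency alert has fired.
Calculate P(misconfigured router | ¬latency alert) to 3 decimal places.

Under noisy-OR, P(latency alert | causes) = 1 − (1−0.02)·∏(1−qᵢ) over the active causes.
Sum P(¬latency alert|·) weighted by the priors over the 4 (DDoS attack, misconfigured router) configurations:
  P(¬latency alert) = 0.98*0.892*0.672 + 0.33712*0.892*0.328 + 0.22344*0.108*0.672 + 0.076863*0.108*0.328
        = 0.587436 + 0.098633 + 0.016216 + 0.002723 = 0.705008
The terms with misconfigured router present sum to 0.101356, so
  P(misconfigured router | ¬latency alert) = 0.101356 / 0.705008 ≈ 0.144

P(misconfigured router | ¬latency alert) ≈ 0.144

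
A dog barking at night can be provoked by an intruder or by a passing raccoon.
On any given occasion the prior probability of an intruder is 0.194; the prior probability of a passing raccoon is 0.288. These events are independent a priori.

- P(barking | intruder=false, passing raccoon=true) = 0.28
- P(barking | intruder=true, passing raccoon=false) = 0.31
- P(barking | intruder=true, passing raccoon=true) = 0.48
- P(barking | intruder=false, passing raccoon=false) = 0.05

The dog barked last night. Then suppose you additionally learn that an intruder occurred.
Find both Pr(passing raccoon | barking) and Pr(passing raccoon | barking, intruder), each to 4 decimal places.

Weight on passing raccoon=true, given the evidence: 0.064996 + 0.026819 = 0.091815
Denominator P(barking): 0.05×0.806×0.712 + 0.28×0.806×0.288 + 0.31×0.194×0.712 + 0.48×0.194×0.288 = 0.163329
Posterior = 0.091815 / 0.163329 ≈ 0.5621

Now also conditioning on intruder=true:
P(barking | intruder) = 0.31*0.712 + 0.48*0.288 = 0.220720 + 0.138240 = 0.358960
The passing raccoon-present share is 0.48*0.288 = 0.138240.
Hence the posterior is 0.138240/0.358960 ≈ 0.3851.
Conditioning on intruder lowers the posterior on passing raccoon: the classic explaining-away effect in a common-effect structure.

Pr(passing raccoon | barking) ≈ 0.5621; Pr(passing raccoon | barking, intruder) ≈ 0.3851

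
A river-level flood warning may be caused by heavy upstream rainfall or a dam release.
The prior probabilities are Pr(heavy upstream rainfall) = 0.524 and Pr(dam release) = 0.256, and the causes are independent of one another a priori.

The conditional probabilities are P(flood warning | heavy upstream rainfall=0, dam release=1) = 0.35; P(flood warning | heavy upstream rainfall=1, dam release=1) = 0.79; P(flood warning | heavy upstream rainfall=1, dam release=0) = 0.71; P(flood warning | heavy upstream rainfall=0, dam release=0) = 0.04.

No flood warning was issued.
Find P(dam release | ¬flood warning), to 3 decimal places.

Enumerate the 4 (heavy upstream rainfall, dam release) configurations and weight by the priors:
  P(¬flood warning) = 0.96×0.476×0.744 + 0.65×0.476×0.256 + 0.29×0.524×0.744 + 0.21×0.524×0.256
        = 0.339978 + 0.079206 + 0.113058 + 0.028170 = 0.560412
The terms with dam release present sum to 0.107376, so
  P(dam release | ¬flood warning) = 0.107376 / 0.560412 ≈ 0.192

P(dam release | ¬flood warning) ≈ 0.192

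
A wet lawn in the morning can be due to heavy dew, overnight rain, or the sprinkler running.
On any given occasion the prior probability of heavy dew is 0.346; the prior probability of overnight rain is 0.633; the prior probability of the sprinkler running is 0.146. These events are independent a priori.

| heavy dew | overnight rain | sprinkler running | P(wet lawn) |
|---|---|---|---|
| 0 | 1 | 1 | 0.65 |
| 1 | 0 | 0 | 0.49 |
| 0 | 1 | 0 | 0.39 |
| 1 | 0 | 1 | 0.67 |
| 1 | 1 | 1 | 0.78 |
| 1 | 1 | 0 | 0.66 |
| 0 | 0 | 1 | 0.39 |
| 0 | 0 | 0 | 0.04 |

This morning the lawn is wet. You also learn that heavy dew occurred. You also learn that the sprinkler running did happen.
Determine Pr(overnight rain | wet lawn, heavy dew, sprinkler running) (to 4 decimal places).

Pr(overnight rain | wet lawn, heavy dew, sprinkler running) ≈ 0.6675

Enumerate both values of overnight rain and weight by the priors:
  P(wet lawn | heavy dew, sprinkler running) = 0.67×0.367 + 0.78×0.633
        = 0.245890 + 0.493740 = 0.739630
Configurations with overnight rain contribute 0.493740, so
  P(overnight rain | wet lawn, heavy dew, sprinkler running) = 0.493740 / 0.739630 ≈ 0.6675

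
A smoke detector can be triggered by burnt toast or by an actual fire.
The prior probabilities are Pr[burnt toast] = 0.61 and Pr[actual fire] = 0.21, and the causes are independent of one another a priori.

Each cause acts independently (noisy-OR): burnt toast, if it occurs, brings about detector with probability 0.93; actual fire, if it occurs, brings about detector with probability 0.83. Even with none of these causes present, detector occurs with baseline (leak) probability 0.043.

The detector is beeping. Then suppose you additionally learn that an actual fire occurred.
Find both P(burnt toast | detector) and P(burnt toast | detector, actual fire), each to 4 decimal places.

Under noisy-OR, P(detector | causes) = 1 − (1−0.043)·∏(1−qᵢ) over the active causes.
Numerator (weight on configurations with burnt toast): 0.449618 + 0.126641 = 0.576259
Denominator P(detector): 0.043*0.39*0.79 + 0.83731*0.39*0.21 + 0.93301*0.61*0.79 + 0.988612*0.61*0.21 = 0.658083
P(burnt toast | detector) = 0.576259/0.658083 ≈ 0.8757

Now also conditioning on actual fire=true:
Weight on burnt toast=true, given the evidence: 0.988612×0.61 = 0.603053
Denominator P(detector | actual fire): 0.83731×0.39 + 0.988612×0.61 = 0.929604
P(burnt toast | detector, actual fire) = 0.603053/0.929604 ≈ 0.6487
— actual fire explains away the evidence for burnt toast.

P(burnt toast | detector) ≈ 0.8757; P(burnt toast | detector, actual fire) ≈ 0.6487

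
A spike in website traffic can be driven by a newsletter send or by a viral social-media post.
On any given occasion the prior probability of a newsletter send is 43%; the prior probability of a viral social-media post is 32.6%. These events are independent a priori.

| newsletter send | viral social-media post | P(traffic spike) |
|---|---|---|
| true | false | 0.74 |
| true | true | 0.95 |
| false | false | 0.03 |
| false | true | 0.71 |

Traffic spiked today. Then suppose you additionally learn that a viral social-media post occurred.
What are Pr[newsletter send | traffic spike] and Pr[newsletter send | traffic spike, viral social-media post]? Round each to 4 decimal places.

P(traffic spike) = 0.03×0.57×0.674 + 0.71×0.57×0.326 + 0.74×0.43×0.674 + 0.95×0.43×0.326 = 0.011525 + 0.131932 + 0.214467 + 0.133171 = 0.491095
The newsletter send-present share is 0.214467 + 0.133171 = 0.347638.
P(newsletter send | traffic spike) = 0.347638 / 0.491095 ≈ 0.7079

Now also conditioning on viral social-media post=true:
Sum P(traffic spike|·) weighted by the priors over both values of newsletter send:
  P(traffic spike | viral social-media post) = 0.71*0.57 + 0.95*0.43
        = 0.404700 + 0.408500 = 0.813200
Configurations with newsletter send contribute 0.408500, so
  P(newsletter send | traffic spike, viral social-media post) = 0.408500 / 0.813200 ≈ 0.5023
Conditioning on viral social-media post lowers the posterior on newsletter send: the classic explaining-away effect in a common-effect structure.

Pr[newsletter send | traffic spike] ≈ 0.7079; Pr[newsletter send | traffic spike, viral social-media post] ≈ 0.5023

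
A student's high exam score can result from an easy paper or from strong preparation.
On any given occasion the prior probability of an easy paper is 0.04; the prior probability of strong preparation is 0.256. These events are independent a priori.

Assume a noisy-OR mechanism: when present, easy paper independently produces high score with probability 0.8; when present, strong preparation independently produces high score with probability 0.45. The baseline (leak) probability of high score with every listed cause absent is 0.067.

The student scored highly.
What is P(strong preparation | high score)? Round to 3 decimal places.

P(strong preparation | high score) ≈ 0.641

Under noisy-OR, P(high score | causes) = 1 − (1−0.067)·∏(1−qᵢ) over the active causes.
P(high score) = 0.067*0.96*0.744 + 0.48685*0.96*0.256 + 0.8134*0.04*0.744 + 0.89737*0.04*0.256 = 0.047854 + 0.119648 + 0.024207 + 0.009189 = 0.200898
The strong preparation-present share is 0.119648 + 0.009189 = 0.128837.
So P(strong preparation | high score) = 0.128837/0.200898 ≈ 0.641.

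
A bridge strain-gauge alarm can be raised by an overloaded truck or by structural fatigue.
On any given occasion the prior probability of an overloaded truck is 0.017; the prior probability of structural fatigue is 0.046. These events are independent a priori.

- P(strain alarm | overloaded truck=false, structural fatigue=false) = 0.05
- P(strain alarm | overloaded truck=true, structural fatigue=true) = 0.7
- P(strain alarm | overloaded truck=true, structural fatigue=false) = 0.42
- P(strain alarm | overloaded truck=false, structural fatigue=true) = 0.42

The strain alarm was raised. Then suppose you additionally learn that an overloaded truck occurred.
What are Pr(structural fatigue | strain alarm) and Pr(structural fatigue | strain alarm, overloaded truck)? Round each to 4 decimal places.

Sum P(strain alarm|·) weighted by the priors over the 4 (overloaded truck, structural fatigue) configurations:
  P(strain alarm) = 0.05×0.983×0.954 + 0.42×0.983×0.046 + 0.42×0.017×0.954 + 0.7×0.017×0.046
        = 0.046889 + 0.018992 + 0.006812 + 0.000547 = 0.073240
Keeping only the structural fatigue-present terms gives 0.019539, so
  P(structural fatigue | strain alarm) = 0.019539 / 0.073240 ≈ 0.2668

Now also conditioning on overloaded truck=true:
P(strain alarm | overloaded truck) = 0.42*0.954 + 0.7*0.046 = 0.400680 + 0.032200 = 0.432880
Of this, 0.032200 comes from 0.7*0.046 (the structural fatigue=true cases).
Hence the posterior is 0.032200/0.432880 ≈ 0.0744.

Pr(structural fatigue | strain alarm) ≈ 0.2668; Pr(structural fatigue | strain alarm, overloaded truck) ≈ 0.0744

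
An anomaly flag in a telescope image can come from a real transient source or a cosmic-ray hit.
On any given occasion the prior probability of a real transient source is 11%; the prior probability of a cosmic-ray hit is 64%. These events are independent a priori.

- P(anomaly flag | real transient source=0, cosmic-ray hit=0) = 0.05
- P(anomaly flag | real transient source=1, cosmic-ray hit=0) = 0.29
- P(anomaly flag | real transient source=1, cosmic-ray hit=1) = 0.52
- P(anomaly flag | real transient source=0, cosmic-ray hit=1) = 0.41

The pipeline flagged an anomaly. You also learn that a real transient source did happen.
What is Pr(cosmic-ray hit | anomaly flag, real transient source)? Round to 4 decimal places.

Pr(cosmic-ray hit | anomaly flag, real transient source) ≈ 0.7612

Weight on cosmic-ray hit=true, given the evidence: 0.52*0.64 = 0.332800
The normalizing constant is 0.29*0.36 + 0.52*0.64 = 0.437200
Posterior = 0.332800 / 0.437200 ≈ 0.7612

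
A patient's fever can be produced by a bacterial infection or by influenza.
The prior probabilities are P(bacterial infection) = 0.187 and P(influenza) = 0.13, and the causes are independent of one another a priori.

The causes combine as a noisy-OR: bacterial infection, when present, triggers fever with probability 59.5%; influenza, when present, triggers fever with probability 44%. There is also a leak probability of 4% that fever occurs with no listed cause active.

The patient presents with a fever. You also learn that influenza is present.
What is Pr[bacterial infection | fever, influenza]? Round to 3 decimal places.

Pr[bacterial infection | fever, influenza] ≈ 0.280

Under noisy-OR, P(fever | causes) = 1 − (1−0.04)·∏(1−qᵢ) over the active causes.
Sum P(fever|·) weighted by the priors over both values of bacterial infection:
  P(fever | influenza) = 0.4624*0.813 + 0.782272*0.187
        = 0.375931 + 0.146285 = 0.522216
Keeping only the bacterial infection-present terms gives 0.146285, so
  P(bacterial infection | fever, influenza) = 0.146285 / 0.522216 ≈ 0.280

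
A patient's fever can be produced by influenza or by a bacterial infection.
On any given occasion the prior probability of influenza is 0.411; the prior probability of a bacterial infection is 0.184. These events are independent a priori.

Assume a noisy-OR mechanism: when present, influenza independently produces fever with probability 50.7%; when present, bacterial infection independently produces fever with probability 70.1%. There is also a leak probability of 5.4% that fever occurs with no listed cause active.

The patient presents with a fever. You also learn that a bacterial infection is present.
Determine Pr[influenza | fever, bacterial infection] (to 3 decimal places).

Under noisy-OR, P(fever | causes) = 1 − (1−0.054)·∏(1−qᵢ) over the active causes.
P(fever | bacterial infection) = 0.717146×0.589 + 0.860553×0.411 = 0.422399 + 0.353687 = 0.776086
Restricting to configurations with influenza present: 0.860553×0.411 = 0.353687.
P(influenza | fever, bacterial infection) = 0.353687 / 0.776086 ≈ 0.456

Pr[influenza | fever, bacterial infection] ≈ 0.456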